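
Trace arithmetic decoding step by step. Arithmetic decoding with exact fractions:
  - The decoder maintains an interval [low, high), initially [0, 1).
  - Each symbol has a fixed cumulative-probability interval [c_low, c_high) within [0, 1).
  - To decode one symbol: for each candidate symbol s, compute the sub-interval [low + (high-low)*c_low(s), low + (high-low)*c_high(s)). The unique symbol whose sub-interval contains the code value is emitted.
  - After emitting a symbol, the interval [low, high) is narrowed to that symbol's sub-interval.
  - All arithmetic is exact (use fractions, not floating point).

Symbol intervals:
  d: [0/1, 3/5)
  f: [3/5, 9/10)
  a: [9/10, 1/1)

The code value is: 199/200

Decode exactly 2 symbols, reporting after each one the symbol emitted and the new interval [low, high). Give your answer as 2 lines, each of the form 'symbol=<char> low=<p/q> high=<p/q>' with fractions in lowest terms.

Step 1: interval [0/1, 1/1), width = 1/1 - 0/1 = 1/1
  'd': [0/1 + 1/1*0/1, 0/1 + 1/1*3/5) = [0/1, 3/5)
  'f': [0/1 + 1/1*3/5, 0/1 + 1/1*9/10) = [3/5, 9/10)
  'a': [0/1 + 1/1*9/10, 0/1 + 1/1*1/1) = [9/10, 1/1) <- contains code 199/200
  emit 'a', narrow to [9/10, 1/1)
Step 2: interval [9/10, 1/1), width = 1/1 - 9/10 = 1/10
  'd': [9/10 + 1/10*0/1, 9/10 + 1/10*3/5) = [9/10, 24/25)
  'f': [9/10 + 1/10*3/5, 9/10 + 1/10*9/10) = [24/25, 99/100)
  'a': [9/10 + 1/10*9/10, 9/10 + 1/10*1/1) = [99/100, 1/1) <- contains code 199/200
  emit 'a', narrow to [99/100, 1/1)

Answer: symbol=a low=9/10 high=1/1
symbol=a low=99/100 high=1/1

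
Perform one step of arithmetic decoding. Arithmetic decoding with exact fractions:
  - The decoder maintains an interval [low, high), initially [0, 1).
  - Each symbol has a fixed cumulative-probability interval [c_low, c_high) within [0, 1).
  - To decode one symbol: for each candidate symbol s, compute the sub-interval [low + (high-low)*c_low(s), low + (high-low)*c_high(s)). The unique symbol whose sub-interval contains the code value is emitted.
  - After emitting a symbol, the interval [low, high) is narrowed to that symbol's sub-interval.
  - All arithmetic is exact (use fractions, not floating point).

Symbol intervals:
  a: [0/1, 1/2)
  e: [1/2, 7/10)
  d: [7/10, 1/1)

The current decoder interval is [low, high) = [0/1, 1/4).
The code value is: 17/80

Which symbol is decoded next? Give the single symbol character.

Interval width = high − low = 1/4 − 0/1 = 1/4
Scaled code = (code − low) / width = (17/80 − 0/1) / 1/4 = 17/20
  a: [0/1, 1/2) 
  e: [1/2, 7/10) 
  d: [7/10, 1/1) ← scaled code falls here ✓

Answer: d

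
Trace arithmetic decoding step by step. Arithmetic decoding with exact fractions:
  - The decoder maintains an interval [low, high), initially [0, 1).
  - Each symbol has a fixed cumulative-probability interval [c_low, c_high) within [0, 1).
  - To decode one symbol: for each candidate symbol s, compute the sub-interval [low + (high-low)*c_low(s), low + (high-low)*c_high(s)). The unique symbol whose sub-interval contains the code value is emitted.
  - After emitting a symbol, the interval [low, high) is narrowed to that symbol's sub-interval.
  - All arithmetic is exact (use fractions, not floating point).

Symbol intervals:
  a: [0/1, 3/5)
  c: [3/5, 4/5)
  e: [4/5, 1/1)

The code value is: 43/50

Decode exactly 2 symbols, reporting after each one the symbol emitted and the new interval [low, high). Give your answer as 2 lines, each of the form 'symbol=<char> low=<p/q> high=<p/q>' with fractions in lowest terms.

Step 1: interval [0/1, 1/1), width = 1/1 - 0/1 = 1/1
  'a': [0/1 + 1/1*0/1, 0/1 + 1/1*3/5) = [0/1, 3/5)
  'c': [0/1 + 1/1*3/5, 0/1 + 1/1*4/5) = [3/5, 4/5)
  'e': [0/1 + 1/1*4/5, 0/1 + 1/1*1/1) = [4/5, 1/1) <- contains code 43/50
  emit 'e', narrow to [4/5, 1/1)
Step 2: interval [4/5, 1/1), width = 1/1 - 4/5 = 1/5
  'a': [4/5 + 1/5*0/1, 4/5 + 1/5*3/5) = [4/5, 23/25) <- contains code 43/50
  'c': [4/5 + 1/5*3/5, 4/5 + 1/5*4/5) = [23/25, 24/25)
  'e': [4/5 + 1/5*4/5, 4/5 + 1/5*1/1) = [24/25, 1/1)
  emit 'a', narrow to [4/5, 23/25)

Answer: symbol=e low=4/5 high=1/1
symbol=a low=4/5 high=23/25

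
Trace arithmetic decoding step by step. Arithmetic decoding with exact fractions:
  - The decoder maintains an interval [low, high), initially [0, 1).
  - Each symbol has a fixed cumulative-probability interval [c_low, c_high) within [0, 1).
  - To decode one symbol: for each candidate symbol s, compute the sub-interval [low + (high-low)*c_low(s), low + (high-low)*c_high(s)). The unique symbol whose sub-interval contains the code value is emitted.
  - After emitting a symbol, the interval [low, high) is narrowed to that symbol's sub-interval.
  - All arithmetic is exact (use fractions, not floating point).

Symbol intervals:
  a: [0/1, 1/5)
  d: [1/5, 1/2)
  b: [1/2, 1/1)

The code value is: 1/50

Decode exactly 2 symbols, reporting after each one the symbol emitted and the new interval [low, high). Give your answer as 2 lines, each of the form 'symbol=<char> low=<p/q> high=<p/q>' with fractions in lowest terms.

Step 1: interval [0/1, 1/1), width = 1/1 - 0/1 = 1/1
  'a': [0/1 + 1/1*0/1, 0/1 + 1/1*1/5) = [0/1, 1/5) <- contains code 1/50
  'd': [0/1 + 1/1*1/5, 0/1 + 1/1*1/2) = [1/5, 1/2)
  'b': [0/1 + 1/1*1/2, 0/1 + 1/1*1/1) = [1/2, 1/1)
  emit 'a', narrow to [0/1, 1/5)
Step 2: interval [0/1, 1/5), width = 1/5 - 0/1 = 1/5
  'a': [0/1 + 1/5*0/1, 0/1 + 1/5*1/5) = [0/1, 1/25) <- contains code 1/50
  'd': [0/1 + 1/5*1/5, 0/1 + 1/5*1/2) = [1/25, 1/10)
  'b': [0/1 + 1/5*1/2, 0/1 + 1/5*1/1) = [1/10, 1/5)
  emit 'a', narrow to [0/1, 1/25)

Answer: symbol=a low=0/1 high=1/5
symbol=a low=0/1 high=1/25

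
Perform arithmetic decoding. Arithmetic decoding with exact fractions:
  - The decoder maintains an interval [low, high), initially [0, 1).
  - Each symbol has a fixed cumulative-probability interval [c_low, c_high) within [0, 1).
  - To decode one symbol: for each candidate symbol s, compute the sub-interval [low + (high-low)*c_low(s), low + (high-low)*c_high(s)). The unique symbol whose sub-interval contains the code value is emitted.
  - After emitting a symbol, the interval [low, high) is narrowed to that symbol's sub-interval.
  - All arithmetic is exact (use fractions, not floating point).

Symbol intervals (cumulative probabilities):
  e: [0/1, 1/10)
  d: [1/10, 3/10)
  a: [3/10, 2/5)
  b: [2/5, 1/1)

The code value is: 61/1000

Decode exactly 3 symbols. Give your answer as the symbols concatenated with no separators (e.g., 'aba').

Step 1: interval [0/1, 1/1), width = 1/1 - 0/1 = 1/1
  'e': [0/1 + 1/1*0/1, 0/1 + 1/1*1/10) = [0/1, 1/10) <- contains code 61/1000
  'd': [0/1 + 1/1*1/10, 0/1 + 1/1*3/10) = [1/10, 3/10)
  'a': [0/1 + 1/1*3/10, 0/1 + 1/1*2/5) = [3/10, 2/5)
  'b': [0/1 + 1/1*2/5, 0/1 + 1/1*1/1) = [2/5, 1/1)
  emit 'e', narrow to [0/1, 1/10)
Step 2: interval [0/1, 1/10), width = 1/10 - 0/1 = 1/10
  'e': [0/1 + 1/10*0/1, 0/1 + 1/10*1/10) = [0/1, 1/100)
  'd': [0/1 + 1/10*1/10, 0/1 + 1/10*3/10) = [1/100, 3/100)
  'a': [0/1 + 1/10*3/10, 0/1 + 1/10*2/5) = [3/100, 1/25)
  'b': [0/1 + 1/10*2/5, 0/1 + 1/10*1/1) = [1/25, 1/10) <- contains code 61/1000
  emit 'b', narrow to [1/25, 1/10)
Step 3: interval [1/25, 1/10), width = 1/10 - 1/25 = 3/50
  'e': [1/25 + 3/50*0/1, 1/25 + 3/50*1/10) = [1/25, 23/500)
  'd': [1/25 + 3/50*1/10, 1/25 + 3/50*3/10) = [23/500, 29/500)
  'a': [1/25 + 3/50*3/10, 1/25 + 3/50*2/5) = [29/500, 8/125) <- contains code 61/1000
  'b': [1/25 + 3/50*2/5, 1/25 + 3/50*1/1) = [8/125, 1/10)
  emit 'a', narrow to [29/500, 8/125)

Answer: eba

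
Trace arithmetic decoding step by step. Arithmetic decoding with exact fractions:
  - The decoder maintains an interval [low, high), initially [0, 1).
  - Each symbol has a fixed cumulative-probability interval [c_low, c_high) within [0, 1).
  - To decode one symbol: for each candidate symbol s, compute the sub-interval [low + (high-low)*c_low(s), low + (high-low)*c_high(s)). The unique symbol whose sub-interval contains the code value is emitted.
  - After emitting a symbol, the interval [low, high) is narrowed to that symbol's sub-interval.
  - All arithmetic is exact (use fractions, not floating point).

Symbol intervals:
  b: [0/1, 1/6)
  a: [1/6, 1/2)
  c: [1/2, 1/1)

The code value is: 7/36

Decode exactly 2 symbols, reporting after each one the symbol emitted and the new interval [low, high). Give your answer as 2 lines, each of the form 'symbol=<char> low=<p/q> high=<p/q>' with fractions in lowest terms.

Step 1: interval [0/1, 1/1), width = 1/1 - 0/1 = 1/1
  'b': [0/1 + 1/1*0/1, 0/1 + 1/1*1/6) = [0/1, 1/6)
  'a': [0/1 + 1/1*1/6, 0/1 + 1/1*1/2) = [1/6, 1/2) <- contains code 7/36
  'c': [0/1 + 1/1*1/2, 0/1 + 1/1*1/1) = [1/2, 1/1)
  emit 'a', narrow to [1/6, 1/2)
Step 2: interval [1/6, 1/2), width = 1/2 - 1/6 = 1/3
  'b': [1/6 + 1/3*0/1, 1/6 + 1/3*1/6) = [1/6, 2/9) <- contains code 7/36
  'a': [1/6 + 1/3*1/6, 1/6 + 1/3*1/2) = [2/9, 1/3)
  'c': [1/6 + 1/3*1/2, 1/6 + 1/3*1/1) = [1/3, 1/2)
  emit 'b', narrow to [1/6, 2/9)

Answer: symbol=a low=1/6 high=1/2
symbol=b low=1/6 high=2/9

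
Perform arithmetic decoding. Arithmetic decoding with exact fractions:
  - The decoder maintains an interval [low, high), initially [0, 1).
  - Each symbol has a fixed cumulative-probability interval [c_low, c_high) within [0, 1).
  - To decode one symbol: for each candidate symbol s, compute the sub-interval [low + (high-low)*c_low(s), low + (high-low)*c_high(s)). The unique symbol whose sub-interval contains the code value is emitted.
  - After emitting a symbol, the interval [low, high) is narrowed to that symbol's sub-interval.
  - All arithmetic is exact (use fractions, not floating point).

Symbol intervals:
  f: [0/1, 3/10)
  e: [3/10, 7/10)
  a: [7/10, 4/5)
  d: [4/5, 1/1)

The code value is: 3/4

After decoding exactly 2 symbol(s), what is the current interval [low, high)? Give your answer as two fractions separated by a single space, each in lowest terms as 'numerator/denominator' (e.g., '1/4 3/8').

Answer: 73/100 77/100

Derivation:
Step 1: interval [0/1, 1/1), width = 1/1 - 0/1 = 1/1
  'f': [0/1 + 1/1*0/1, 0/1 + 1/1*3/10) = [0/1, 3/10)
  'e': [0/1 + 1/1*3/10, 0/1 + 1/1*7/10) = [3/10, 7/10)
  'a': [0/1 + 1/1*7/10, 0/1 + 1/1*4/5) = [7/10, 4/5) <- contains code 3/4
  'd': [0/1 + 1/1*4/5, 0/1 + 1/1*1/1) = [4/5, 1/1)
  emit 'a', narrow to [7/10, 4/5)
Step 2: interval [7/10, 4/5), width = 4/5 - 7/10 = 1/10
  'f': [7/10 + 1/10*0/1, 7/10 + 1/10*3/10) = [7/10, 73/100)
  'e': [7/10 + 1/10*3/10, 7/10 + 1/10*7/10) = [73/100, 77/100) <- contains code 3/4
  'a': [7/10 + 1/10*7/10, 7/10 + 1/10*4/5) = [77/100, 39/50)
  'd': [7/10 + 1/10*4/5, 7/10 + 1/10*1/1) = [39/50, 4/5)
  emit 'e', narrow to [73/100, 77/100)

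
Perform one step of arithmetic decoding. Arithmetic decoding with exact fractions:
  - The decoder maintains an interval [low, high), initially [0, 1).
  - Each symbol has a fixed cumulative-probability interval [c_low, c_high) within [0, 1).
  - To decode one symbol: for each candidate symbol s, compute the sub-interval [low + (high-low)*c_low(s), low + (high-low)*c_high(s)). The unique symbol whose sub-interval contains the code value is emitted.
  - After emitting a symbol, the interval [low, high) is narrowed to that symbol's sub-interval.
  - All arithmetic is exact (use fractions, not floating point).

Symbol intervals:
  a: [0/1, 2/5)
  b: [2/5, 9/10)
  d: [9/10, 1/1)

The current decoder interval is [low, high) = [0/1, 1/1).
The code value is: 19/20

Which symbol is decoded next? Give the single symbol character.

Interval width = high − low = 1/1 − 0/1 = 1/1
Scaled code = (code − low) / width = (19/20 − 0/1) / 1/1 = 19/20
  a: [0/1, 2/5) 
  b: [2/5, 9/10) 
  d: [9/10, 1/1) ← scaled code falls here ✓

Answer: d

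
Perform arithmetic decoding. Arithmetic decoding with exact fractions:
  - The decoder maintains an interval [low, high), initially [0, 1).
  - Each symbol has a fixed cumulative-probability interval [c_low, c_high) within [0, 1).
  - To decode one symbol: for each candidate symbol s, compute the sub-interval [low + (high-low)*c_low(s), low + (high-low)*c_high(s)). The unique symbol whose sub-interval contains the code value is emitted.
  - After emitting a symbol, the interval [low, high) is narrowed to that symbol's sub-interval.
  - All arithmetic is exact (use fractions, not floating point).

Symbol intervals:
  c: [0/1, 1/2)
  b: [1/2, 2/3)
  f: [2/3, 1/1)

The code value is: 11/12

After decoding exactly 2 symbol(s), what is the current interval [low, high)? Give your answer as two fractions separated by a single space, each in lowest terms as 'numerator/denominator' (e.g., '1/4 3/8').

Step 1: interval [0/1, 1/1), width = 1/1 - 0/1 = 1/1
  'c': [0/1 + 1/1*0/1, 0/1 + 1/1*1/2) = [0/1, 1/2)
  'b': [0/1 + 1/1*1/2, 0/1 + 1/1*2/3) = [1/2, 2/3)
  'f': [0/1 + 1/1*2/3, 0/1 + 1/1*1/1) = [2/3, 1/1) <- contains code 11/12
  emit 'f', narrow to [2/3, 1/1)
Step 2: interval [2/3, 1/1), width = 1/1 - 2/3 = 1/3
  'c': [2/3 + 1/3*0/1, 2/3 + 1/3*1/2) = [2/3, 5/6)
  'b': [2/3 + 1/3*1/2, 2/3 + 1/3*2/3) = [5/6, 8/9)
  'f': [2/3 + 1/3*2/3, 2/3 + 1/3*1/1) = [8/9, 1/1) <- contains code 11/12
  emit 'f', narrow to [8/9, 1/1)

Answer: 8/9 1/1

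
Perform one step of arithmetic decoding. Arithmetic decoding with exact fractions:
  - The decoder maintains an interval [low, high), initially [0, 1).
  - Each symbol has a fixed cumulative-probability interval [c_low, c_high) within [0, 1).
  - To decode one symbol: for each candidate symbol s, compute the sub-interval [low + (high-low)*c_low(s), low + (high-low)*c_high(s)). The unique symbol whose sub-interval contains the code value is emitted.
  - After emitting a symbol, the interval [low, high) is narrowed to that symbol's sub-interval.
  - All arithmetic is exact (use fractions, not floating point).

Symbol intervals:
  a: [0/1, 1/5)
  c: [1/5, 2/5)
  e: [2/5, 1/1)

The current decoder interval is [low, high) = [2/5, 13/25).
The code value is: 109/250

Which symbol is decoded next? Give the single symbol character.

Answer: c

Derivation:
Interval width = high − low = 13/25 − 2/5 = 3/25
Scaled code = (code − low) / width = (109/250 − 2/5) / 3/25 = 3/10
  a: [0/1, 1/5) 
  c: [1/5, 2/5) ← scaled code falls here ✓
  e: [2/5, 1/1) 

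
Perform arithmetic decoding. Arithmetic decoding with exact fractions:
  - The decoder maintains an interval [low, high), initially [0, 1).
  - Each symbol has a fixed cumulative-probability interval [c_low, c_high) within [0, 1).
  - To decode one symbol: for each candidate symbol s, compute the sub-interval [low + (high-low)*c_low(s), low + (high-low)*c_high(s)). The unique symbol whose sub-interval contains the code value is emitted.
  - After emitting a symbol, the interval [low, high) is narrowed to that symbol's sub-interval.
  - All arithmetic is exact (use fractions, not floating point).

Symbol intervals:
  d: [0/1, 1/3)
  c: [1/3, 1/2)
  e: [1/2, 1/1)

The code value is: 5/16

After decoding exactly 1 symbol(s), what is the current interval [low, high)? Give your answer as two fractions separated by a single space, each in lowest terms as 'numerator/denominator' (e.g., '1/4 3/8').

Step 1: interval [0/1, 1/1), width = 1/1 - 0/1 = 1/1
  'd': [0/1 + 1/1*0/1, 0/1 + 1/1*1/3) = [0/1, 1/3) <- contains code 5/16
  'c': [0/1 + 1/1*1/3, 0/1 + 1/1*1/2) = [1/3, 1/2)
  'e': [0/1 + 1/1*1/2, 0/1 + 1/1*1/1) = [1/2, 1/1)
  emit 'd', narrow to [0/1, 1/3)

Answer: 0/1 1/3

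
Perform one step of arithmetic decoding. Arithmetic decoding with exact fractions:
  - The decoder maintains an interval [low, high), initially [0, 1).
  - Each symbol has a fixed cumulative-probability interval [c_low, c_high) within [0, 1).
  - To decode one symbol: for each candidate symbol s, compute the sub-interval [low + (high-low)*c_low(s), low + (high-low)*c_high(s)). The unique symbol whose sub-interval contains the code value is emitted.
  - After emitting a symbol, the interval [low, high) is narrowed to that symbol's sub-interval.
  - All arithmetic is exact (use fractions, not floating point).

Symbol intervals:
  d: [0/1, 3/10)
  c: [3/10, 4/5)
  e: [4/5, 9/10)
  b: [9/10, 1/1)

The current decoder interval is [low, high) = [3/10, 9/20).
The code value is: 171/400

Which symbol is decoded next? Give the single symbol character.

Answer: e

Derivation:
Interval width = high − low = 9/20 − 3/10 = 3/20
Scaled code = (code − low) / width = (171/400 − 3/10) / 3/20 = 17/20
  d: [0/1, 3/10) 
  c: [3/10, 4/5) 
  e: [4/5, 9/10) ← scaled code falls here ✓
  b: [9/10, 1/1) 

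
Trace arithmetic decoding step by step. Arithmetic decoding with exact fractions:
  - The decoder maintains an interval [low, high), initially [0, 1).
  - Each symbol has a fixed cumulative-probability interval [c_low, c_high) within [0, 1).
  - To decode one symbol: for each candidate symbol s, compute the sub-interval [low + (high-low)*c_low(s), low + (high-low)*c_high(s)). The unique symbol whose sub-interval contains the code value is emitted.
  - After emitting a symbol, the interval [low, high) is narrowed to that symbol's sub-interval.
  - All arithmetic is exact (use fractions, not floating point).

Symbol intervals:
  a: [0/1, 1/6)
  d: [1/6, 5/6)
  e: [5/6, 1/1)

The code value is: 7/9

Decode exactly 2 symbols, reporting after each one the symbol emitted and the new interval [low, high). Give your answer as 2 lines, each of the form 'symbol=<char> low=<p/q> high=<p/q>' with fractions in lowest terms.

Answer: symbol=d low=1/6 high=5/6
symbol=e low=13/18 high=5/6

Derivation:
Step 1: interval [0/1, 1/1), width = 1/1 - 0/1 = 1/1
  'a': [0/1 + 1/1*0/1, 0/1 + 1/1*1/6) = [0/1, 1/6)
  'd': [0/1 + 1/1*1/6, 0/1 + 1/1*5/6) = [1/6, 5/6) <- contains code 7/9
  'e': [0/1 + 1/1*5/6, 0/1 + 1/1*1/1) = [5/6, 1/1)
  emit 'd', narrow to [1/6, 5/6)
Step 2: interval [1/6, 5/6), width = 5/6 - 1/6 = 2/3
  'a': [1/6 + 2/3*0/1, 1/6 + 2/3*1/6) = [1/6, 5/18)
  'd': [1/6 + 2/3*1/6, 1/6 + 2/3*5/6) = [5/18, 13/18)
  'e': [1/6 + 2/3*5/6, 1/6 + 2/3*1/1) = [13/18, 5/6) <- contains code 7/9
  emit 'e', narrow to [13/18, 5/6)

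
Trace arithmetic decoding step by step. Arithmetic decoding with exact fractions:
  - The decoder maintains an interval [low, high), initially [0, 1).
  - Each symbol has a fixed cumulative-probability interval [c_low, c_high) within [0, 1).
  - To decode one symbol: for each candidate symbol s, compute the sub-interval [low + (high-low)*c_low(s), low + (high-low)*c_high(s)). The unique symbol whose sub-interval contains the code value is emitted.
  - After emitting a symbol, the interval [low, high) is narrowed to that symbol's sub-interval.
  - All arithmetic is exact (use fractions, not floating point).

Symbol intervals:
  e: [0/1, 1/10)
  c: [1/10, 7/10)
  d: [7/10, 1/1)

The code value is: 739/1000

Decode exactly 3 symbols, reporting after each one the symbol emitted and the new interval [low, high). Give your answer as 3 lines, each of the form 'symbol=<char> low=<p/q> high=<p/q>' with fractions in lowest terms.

Step 1: interval [0/1, 1/1), width = 1/1 - 0/1 = 1/1
  'e': [0/1 + 1/1*0/1, 0/1 + 1/1*1/10) = [0/1, 1/10)
  'c': [0/1 + 1/1*1/10, 0/1 + 1/1*7/10) = [1/10, 7/10)
  'd': [0/1 + 1/1*7/10, 0/1 + 1/1*1/1) = [7/10, 1/1) <- contains code 739/1000
  emit 'd', narrow to [7/10, 1/1)
Step 2: interval [7/10, 1/1), width = 1/1 - 7/10 = 3/10
  'e': [7/10 + 3/10*0/1, 7/10 + 3/10*1/10) = [7/10, 73/100)
  'c': [7/10 + 3/10*1/10, 7/10 + 3/10*7/10) = [73/100, 91/100) <- contains code 739/1000
  'd': [7/10 + 3/10*7/10, 7/10 + 3/10*1/1) = [91/100, 1/1)
  emit 'c', narrow to [73/100, 91/100)
Step 3: interval [73/100, 91/100), width = 91/100 - 73/100 = 9/50
  'e': [73/100 + 9/50*0/1, 73/100 + 9/50*1/10) = [73/100, 187/250) <- contains code 739/1000
  'c': [73/100 + 9/50*1/10, 73/100 + 9/50*7/10) = [187/250, 107/125)
  'd': [73/100 + 9/50*7/10, 73/100 + 9/50*1/1) = [107/125, 91/100)
  emit 'e', narrow to [73/100, 187/250)

Answer: symbol=d low=7/10 high=1/1
symbol=c low=73/100 high=91/100
symbol=e low=73/100 high=187/250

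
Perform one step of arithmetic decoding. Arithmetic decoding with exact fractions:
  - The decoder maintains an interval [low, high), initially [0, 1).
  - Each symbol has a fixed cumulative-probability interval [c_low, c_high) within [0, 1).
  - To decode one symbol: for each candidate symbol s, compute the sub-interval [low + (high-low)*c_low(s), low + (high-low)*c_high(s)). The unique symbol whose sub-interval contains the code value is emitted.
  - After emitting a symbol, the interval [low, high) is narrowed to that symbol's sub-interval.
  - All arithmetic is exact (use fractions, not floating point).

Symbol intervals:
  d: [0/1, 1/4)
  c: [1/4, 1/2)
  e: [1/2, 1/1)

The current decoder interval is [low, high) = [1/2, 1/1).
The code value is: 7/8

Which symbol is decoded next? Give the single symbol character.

Answer: e

Derivation:
Interval width = high − low = 1/1 − 1/2 = 1/2
Scaled code = (code − low) / width = (7/8 − 1/2) / 1/2 = 3/4
  d: [0/1, 1/4) 
  c: [1/4, 1/2) 
  e: [1/2, 1/1) ← scaled code falls here ✓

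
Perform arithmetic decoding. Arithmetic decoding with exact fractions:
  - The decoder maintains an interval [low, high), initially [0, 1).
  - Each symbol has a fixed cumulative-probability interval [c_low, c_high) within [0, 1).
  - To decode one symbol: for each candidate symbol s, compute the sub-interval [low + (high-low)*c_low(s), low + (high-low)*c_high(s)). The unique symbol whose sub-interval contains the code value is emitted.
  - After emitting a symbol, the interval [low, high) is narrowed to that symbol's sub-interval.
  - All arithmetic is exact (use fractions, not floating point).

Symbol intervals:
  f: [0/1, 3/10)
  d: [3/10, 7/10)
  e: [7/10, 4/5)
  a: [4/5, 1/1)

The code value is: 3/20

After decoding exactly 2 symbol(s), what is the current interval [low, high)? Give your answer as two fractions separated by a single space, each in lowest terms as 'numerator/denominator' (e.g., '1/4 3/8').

Step 1: interval [0/1, 1/1), width = 1/1 - 0/1 = 1/1
  'f': [0/1 + 1/1*0/1, 0/1 + 1/1*3/10) = [0/1, 3/10) <- contains code 3/20
  'd': [0/1 + 1/1*3/10, 0/1 + 1/1*7/10) = [3/10, 7/10)
  'e': [0/1 + 1/1*7/10, 0/1 + 1/1*4/5) = [7/10, 4/5)
  'a': [0/1 + 1/1*4/5, 0/1 + 1/1*1/1) = [4/5, 1/1)
  emit 'f', narrow to [0/1, 3/10)
Step 2: interval [0/1, 3/10), width = 3/10 - 0/1 = 3/10
  'f': [0/1 + 3/10*0/1, 0/1 + 3/10*3/10) = [0/1, 9/100)
  'd': [0/1 + 3/10*3/10, 0/1 + 3/10*7/10) = [9/100, 21/100) <- contains code 3/20
  'e': [0/1 + 3/10*7/10, 0/1 + 3/10*4/5) = [21/100, 6/25)
  'a': [0/1 + 3/10*4/5, 0/1 + 3/10*1/1) = [6/25, 3/10)
  emit 'd', narrow to [9/100, 21/100)

Answer: 9/100 21/100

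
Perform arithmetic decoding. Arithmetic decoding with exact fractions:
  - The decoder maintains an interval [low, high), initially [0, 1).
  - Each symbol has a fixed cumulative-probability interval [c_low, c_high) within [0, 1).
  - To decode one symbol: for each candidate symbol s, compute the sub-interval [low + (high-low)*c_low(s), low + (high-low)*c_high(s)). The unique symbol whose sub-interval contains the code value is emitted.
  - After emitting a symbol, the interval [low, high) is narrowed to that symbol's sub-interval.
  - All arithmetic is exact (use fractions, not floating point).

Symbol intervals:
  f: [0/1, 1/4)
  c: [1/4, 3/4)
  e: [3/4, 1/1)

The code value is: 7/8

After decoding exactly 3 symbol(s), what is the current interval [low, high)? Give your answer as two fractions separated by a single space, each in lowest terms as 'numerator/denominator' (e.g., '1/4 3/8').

Answer: 27/32 29/32

Derivation:
Step 1: interval [0/1, 1/1), width = 1/1 - 0/1 = 1/1
  'f': [0/1 + 1/1*0/1, 0/1 + 1/1*1/4) = [0/1, 1/4)
  'c': [0/1 + 1/1*1/4, 0/1 + 1/1*3/4) = [1/4, 3/4)
  'e': [0/1 + 1/1*3/4, 0/1 + 1/1*1/1) = [3/4, 1/1) <- contains code 7/8
  emit 'e', narrow to [3/4, 1/1)
Step 2: interval [3/4, 1/1), width = 1/1 - 3/4 = 1/4
  'f': [3/4 + 1/4*0/1, 3/4 + 1/4*1/4) = [3/4, 13/16)
  'c': [3/4 + 1/4*1/4, 3/4 + 1/4*3/4) = [13/16, 15/16) <- contains code 7/8
  'e': [3/4 + 1/4*3/4, 3/4 + 1/4*1/1) = [15/16, 1/1)
  emit 'c', narrow to [13/16, 15/16)
Step 3: interval [13/16, 15/16), width = 15/16 - 13/16 = 1/8
  'f': [13/16 + 1/8*0/1, 13/16 + 1/8*1/4) = [13/16, 27/32)
  'c': [13/16 + 1/8*1/4, 13/16 + 1/8*3/4) = [27/32, 29/32) <- contains code 7/8
  'e': [13/16 + 1/8*3/4, 13/16 + 1/8*1/1) = [29/32, 15/16)
  emit 'c', narrow to [27/32, 29/32)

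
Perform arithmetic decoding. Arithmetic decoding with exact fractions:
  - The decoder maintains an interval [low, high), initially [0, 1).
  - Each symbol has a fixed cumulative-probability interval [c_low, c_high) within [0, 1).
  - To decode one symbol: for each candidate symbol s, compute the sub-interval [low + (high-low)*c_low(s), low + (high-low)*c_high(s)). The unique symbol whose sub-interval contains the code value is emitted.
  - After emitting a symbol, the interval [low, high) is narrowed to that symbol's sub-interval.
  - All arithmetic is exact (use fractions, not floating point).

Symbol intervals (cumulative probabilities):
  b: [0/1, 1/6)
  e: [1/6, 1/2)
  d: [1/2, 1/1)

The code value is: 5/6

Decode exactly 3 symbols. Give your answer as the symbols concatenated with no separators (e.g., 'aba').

Answer: dde

Derivation:
Step 1: interval [0/1, 1/1), width = 1/1 - 0/1 = 1/1
  'b': [0/1 + 1/1*0/1, 0/1 + 1/1*1/6) = [0/1, 1/6)
  'e': [0/1 + 1/1*1/6, 0/1 + 1/1*1/2) = [1/6, 1/2)
  'd': [0/1 + 1/1*1/2, 0/1 + 1/1*1/1) = [1/2, 1/1) <- contains code 5/6
  emit 'd', narrow to [1/2, 1/1)
Step 2: interval [1/2, 1/1), width = 1/1 - 1/2 = 1/2
  'b': [1/2 + 1/2*0/1, 1/2 + 1/2*1/6) = [1/2, 7/12)
  'e': [1/2 + 1/2*1/6, 1/2 + 1/2*1/2) = [7/12, 3/4)
  'd': [1/2 + 1/2*1/2, 1/2 + 1/2*1/1) = [3/4, 1/1) <- contains code 5/6
  emit 'd', narrow to [3/4, 1/1)
Step 3: interval [3/4, 1/1), width = 1/1 - 3/4 = 1/4
  'b': [3/4 + 1/4*0/1, 3/4 + 1/4*1/6) = [3/4, 19/24)
  'e': [3/4 + 1/4*1/6, 3/4 + 1/4*1/2) = [19/24, 7/8) <- contains code 5/6
  'd': [3/4 + 1/4*1/2, 3/4 + 1/4*1/1) = [7/8, 1/1)
  emit 'e', narrow to [19/24, 7/8)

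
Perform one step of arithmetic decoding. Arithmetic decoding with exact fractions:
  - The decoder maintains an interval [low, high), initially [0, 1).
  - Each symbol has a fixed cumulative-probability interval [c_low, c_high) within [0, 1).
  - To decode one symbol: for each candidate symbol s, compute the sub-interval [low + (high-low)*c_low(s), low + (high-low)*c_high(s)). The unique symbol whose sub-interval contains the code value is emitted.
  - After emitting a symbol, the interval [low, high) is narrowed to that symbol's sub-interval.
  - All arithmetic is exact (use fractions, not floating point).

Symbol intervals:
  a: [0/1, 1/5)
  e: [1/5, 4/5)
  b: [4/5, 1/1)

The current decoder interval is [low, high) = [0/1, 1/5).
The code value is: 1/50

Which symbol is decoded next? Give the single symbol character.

Answer: a

Derivation:
Interval width = high − low = 1/5 − 0/1 = 1/5
Scaled code = (code − low) / width = (1/50 − 0/1) / 1/5 = 1/10
  a: [0/1, 1/5) ← scaled code falls here ✓
  e: [1/5, 4/5) 
  b: [4/5, 1/1) 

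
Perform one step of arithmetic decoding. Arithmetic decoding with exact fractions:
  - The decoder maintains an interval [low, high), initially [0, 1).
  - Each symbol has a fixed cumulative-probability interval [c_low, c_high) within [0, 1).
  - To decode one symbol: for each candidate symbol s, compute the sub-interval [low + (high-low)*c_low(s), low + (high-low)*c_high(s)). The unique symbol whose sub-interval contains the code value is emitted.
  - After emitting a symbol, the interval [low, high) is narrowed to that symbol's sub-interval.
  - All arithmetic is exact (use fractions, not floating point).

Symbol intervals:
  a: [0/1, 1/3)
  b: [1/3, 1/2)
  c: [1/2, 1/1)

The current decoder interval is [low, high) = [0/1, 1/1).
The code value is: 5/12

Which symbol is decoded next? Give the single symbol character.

Answer: b

Derivation:
Interval width = high − low = 1/1 − 0/1 = 1/1
Scaled code = (code − low) / width = (5/12 − 0/1) / 1/1 = 5/12
  a: [0/1, 1/3) 
  b: [1/3, 1/2) ← scaled code falls here ✓
  c: [1/2, 1/1) 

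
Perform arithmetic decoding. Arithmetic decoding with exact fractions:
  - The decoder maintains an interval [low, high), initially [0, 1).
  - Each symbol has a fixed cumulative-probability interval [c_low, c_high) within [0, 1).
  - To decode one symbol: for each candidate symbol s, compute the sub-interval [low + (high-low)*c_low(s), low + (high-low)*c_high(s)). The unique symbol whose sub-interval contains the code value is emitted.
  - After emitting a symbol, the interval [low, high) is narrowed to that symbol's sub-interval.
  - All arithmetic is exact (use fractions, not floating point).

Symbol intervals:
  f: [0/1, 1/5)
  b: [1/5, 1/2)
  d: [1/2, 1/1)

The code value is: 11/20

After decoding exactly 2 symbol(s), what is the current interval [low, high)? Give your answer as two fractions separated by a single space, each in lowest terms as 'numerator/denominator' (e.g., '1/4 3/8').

Step 1: interval [0/1, 1/1), width = 1/1 - 0/1 = 1/1
  'f': [0/1 + 1/1*0/1, 0/1 + 1/1*1/5) = [0/1, 1/5)
  'b': [0/1 + 1/1*1/5, 0/1 + 1/1*1/2) = [1/5, 1/2)
  'd': [0/1 + 1/1*1/2, 0/1 + 1/1*1/1) = [1/2, 1/1) <- contains code 11/20
  emit 'd', narrow to [1/2, 1/1)
Step 2: interval [1/2, 1/1), width = 1/1 - 1/2 = 1/2
  'f': [1/2 + 1/2*0/1, 1/2 + 1/2*1/5) = [1/2, 3/5) <- contains code 11/20
  'b': [1/2 + 1/2*1/5, 1/2 + 1/2*1/2) = [3/5, 3/4)
  'd': [1/2 + 1/2*1/2, 1/2 + 1/2*1/1) = [3/4, 1/1)
  emit 'f', narrow to [1/2, 3/5)

Answer: 1/2 3/5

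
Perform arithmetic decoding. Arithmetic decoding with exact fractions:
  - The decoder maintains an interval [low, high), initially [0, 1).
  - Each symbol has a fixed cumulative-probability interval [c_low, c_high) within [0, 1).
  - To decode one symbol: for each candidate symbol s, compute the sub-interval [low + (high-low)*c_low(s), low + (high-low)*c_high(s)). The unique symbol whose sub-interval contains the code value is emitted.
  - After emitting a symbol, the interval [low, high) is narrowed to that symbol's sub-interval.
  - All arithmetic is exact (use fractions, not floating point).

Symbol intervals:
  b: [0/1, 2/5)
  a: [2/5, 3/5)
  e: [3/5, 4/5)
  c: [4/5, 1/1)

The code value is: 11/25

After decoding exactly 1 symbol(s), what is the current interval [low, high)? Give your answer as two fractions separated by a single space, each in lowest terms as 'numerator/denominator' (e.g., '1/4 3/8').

Step 1: interval [0/1, 1/1), width = 1/1 - 0/1 = 1/1
  'b': [0/1 + 1/1*0/1, 0/1 + 1/1*2/5) = [0/1, 2/5)
  'a': [0/1 + 1/1*2/5, 0/1 + 1/1*3/5) = [2/5, 3/5) <- contains code 11/25
  'e': [0/1 + 1/1*3/5, 0/1 + 1/1*4/5) = [3/5, 4/5)
  'c': [0/1 + 1/1*4/5, 0/1 + 1/1*1/1) = [4/5, 1/1)
  emit 'a', narrow to [2/5, 3/5)

Answer: 2/5 3/5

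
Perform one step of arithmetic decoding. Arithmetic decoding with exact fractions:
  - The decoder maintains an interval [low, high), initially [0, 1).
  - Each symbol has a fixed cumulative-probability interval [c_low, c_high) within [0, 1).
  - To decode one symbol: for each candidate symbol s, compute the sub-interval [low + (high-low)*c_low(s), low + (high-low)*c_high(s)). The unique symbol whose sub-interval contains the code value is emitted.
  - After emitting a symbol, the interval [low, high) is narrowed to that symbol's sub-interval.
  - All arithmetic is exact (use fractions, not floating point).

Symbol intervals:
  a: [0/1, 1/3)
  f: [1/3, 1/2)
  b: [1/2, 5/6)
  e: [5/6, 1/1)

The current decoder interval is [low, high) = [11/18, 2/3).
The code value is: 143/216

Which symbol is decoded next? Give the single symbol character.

Answer: e

Derivation:
Interval width = high − low = 2/3 − 11/18 = 1/18
Scaled code = (code − low) / width = (143/216 − 11/18) / 1/18 = 11/12
  a: [0/1, 1/3) 
  f: [1/3, 1/2) 
  b: [1/2, 5/6) 
  e: [5/6, 1/1) ← scaled code falls here ✓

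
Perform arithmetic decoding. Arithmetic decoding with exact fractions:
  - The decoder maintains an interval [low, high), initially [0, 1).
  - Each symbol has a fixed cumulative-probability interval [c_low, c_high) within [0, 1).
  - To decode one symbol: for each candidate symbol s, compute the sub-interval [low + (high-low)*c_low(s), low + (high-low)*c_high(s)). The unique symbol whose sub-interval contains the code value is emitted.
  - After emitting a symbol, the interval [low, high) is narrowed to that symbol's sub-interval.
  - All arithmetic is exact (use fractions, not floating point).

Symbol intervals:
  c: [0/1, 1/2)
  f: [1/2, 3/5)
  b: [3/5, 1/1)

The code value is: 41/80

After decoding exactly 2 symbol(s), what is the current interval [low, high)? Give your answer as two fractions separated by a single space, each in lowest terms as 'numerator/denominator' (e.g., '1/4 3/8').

Step 1: interval [0/1, 1/1), width = 1/1 - 0/1 = 1/1
  'c': [0/1 + 1/1*0/1, 0/1 + 1/1*1/2) = [0/1, 1/2)
  'f': [0/1 + 1/1*1/2, 0/1 + 1/1*3/5) = [1/2, 3/5) <- contains code 41/80
  'b': [0/1 + 1/1*3/5, 0/1 + 1/1*1/1) = [3/5, 1/1)
  emit 'f', narrow to [1/2, 3/5)
Step 2: interval [1/2, 3/5), width = 3/5 - 1/2 = 1/10
  'c': [1/2 + 1/10*0/1, 1/2 + 1/10*1/2) = [1/2, 11/20) <- contains code 41/80
  'f': [1/2 + 1/10*1/2, 1/2 + 1/10*3/5) = [11/20, 14/25)
  'b': [1/2 + 1/10*3/5, 1/2 + 1/10*1/1) = [14/25, 3/5)
  emit 'c', narrow to [1/2, 11/20)

Answer: 1/2 11/20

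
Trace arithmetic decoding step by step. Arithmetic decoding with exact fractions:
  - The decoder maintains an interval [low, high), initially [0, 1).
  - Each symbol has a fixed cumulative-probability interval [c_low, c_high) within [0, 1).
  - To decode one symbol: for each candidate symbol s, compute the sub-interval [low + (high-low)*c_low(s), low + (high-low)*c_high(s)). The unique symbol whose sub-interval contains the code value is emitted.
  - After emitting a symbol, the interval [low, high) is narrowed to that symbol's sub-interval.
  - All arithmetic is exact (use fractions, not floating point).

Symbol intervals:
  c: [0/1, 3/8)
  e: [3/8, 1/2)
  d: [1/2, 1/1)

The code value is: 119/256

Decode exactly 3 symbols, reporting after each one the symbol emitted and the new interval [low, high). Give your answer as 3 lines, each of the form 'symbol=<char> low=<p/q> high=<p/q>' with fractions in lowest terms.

Step 1: interval [0/1, 1/1), width = 1/1 - 0/1 = 1/1
  'c': [0/1 + 1/1*0/1, 0/1 + 1/1*3/8) = [0/1, 3/8)
  'e': [0/1 + 1/1*3/8, 0/1 + 1/1*1/2) = [3/8, 1/2) <- contains code 119/256
  'd': [0/1 + 1/1*1/2, 0/1 + 1/1*1/1) = [1/2, 1/1)
  emit 'e', narrow to [3/8, 1/2)
Step 2: interval [3/8, 1/2), width = 1/2 - 3/8 = 1/8
  'c': [3/8 + 1/8*0/1, 3/8 + 1/8*3/8) = [3/8, 27/64)
  'e': [3/8 + 1/8*3/8, 3/8 + 1/8*1/2) = [27/64, 7/16)
  'd': [3/8 + 1/8*1/2, 3/8 + 1/8*1/1) = [7/16, 1/2) <- contains code 119/256
  emit 'd', narrow to [7/16, 1/2)
Step 3: interval [7/16, 1/2), width = 1/2 - 7/16 = 1/16
  'c': [7/16 + 1/16*0/1, 7/16 + 1/16*3/8) = [7/16, 59/128)
  'e': [7/16 + 1/16*3/8, 7/16 + 1/16*1/2) = [59/128, 15/32) <- contains code 119/256
  'd': [7/16 + 1/16*1/2, 7/16 + 1/16*1/1) = [15/32, 1/2)
  emit 'e', narrow to [59/128, 15/32)

Answer: symbol=e low=3/8 high=1/2
symbol=d low=7/16 high=1/2
symbol=e low=59/128 high=15/32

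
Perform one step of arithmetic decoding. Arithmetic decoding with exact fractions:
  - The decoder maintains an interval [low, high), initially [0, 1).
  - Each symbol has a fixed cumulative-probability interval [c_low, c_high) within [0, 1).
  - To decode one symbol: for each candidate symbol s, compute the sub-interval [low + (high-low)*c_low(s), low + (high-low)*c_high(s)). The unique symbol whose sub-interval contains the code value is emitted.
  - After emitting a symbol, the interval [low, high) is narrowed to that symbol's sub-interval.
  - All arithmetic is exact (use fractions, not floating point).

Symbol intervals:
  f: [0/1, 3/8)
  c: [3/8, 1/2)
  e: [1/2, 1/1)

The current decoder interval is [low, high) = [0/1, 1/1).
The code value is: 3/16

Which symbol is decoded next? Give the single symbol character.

Interval width = high − low = 1/1 − 0/1 = 1/1
Scaled code = (code − low) / width = (3/16 − 0/1) / 1/1 = 3/16
  f: [0/1, 3/8) ← scaled code falls here ✓
  c: [3/8, 1/2) 
  e: [1/2, 1/1) 

Answer: f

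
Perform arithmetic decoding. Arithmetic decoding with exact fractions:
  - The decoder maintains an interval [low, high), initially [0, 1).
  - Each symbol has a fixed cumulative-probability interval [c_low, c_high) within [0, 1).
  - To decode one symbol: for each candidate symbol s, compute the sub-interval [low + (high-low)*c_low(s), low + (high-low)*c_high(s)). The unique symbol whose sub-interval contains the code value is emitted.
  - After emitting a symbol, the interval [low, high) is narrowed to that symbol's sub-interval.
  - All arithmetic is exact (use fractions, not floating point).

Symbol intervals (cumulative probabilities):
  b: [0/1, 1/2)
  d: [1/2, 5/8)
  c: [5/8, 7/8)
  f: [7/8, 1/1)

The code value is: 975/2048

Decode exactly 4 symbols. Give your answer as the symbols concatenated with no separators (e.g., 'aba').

Step 1: interval [0/1, 1/1), width = 1/1 - 0/1 = 1/1
  'b': [0/1 + 1/1*0/1, 0/1 + 1/1*1/2) = [0/1, 1/2) <- contains code 975/2048
  'd': [0/1 + 1/1*1/2, 0/1 + 1/1*5/8) = [1/2, 5/8)
  'c': [0/1 + 1/1*5/8, 0/1 + 1/1*7/8) = [5/8, 7/8)
  'f': [0/1 + 1/1*7/8, 0/1 + 1/1*1/1) = [7/8, 1/1)
  emit 'b', narrow to [0/1, 1/2)
Step 2: interval [0/1, 1/2), width = 1/2 - 0/1 = 1/2
  'b': [0/1 + 1/2*0/1, 0/1 + 1/2*1/2) = [0/1, 1/4)
  'd': [0/1 + 1/2*1/2, 0/1 + 1/2*5/8) = [1/4, 5/16)
  'c': [0/1 + 1/2*5/8, 0/1 + 1/2*7/8) = [5/16, 7/16)
  'f': [0/1 + 1/2*7/8, 0/1 + 1/2*1/1) = [7/16, 1/2) <- contains code 975/2048
  emit 'f', narrow to [7/16, 1/2)
Step 3: interval [7/16, 1/2), width = 1/2 - 7/16 = 1/16
  'b': [7/16 + 1/16*0/1, 7/16 + 1/16*1/2) = [7/16, 15/32)
  'd': [7/16 + 1/16*1/2, 7/16 + 1/16*5/8) = [15/32, 61/128) <- contains code 975/2048
  'c': [7/16 + 1/16*5/8, 7/16 + 1/16*7/8) = [61/128, 63/128)
  'f': [7/16 + 1/16*7/8, 7/16 + 1/16*1/1) = [63/128, 1/2)
  emit 'd', narrow to [15/32, 61/128)
Step 4: interval [15/32, 61/128), width = 61/128 - 15/32 = 1/128
  'b': [15/32 + 1/128*0/1, 15/32 + 1/128*1/2) = [15/32, 121/256)
  'd': [15/32 + 1/128*1/2, 15/32 + 1/128*5/8) = [121/256, 485/1024)
  'c': [15/32 + 1/128*5/8, 15/32 + 1/128*7/8) = [485/1024, 487/1024)
  'f': [15/32 + 1/128*7/8, 15/32 + 1/128*1/1) = [487/1024, 61/128) <- contains code 975/2048
  emit 'f', narrow to [487/1024, 61/128)

Answer: bfdf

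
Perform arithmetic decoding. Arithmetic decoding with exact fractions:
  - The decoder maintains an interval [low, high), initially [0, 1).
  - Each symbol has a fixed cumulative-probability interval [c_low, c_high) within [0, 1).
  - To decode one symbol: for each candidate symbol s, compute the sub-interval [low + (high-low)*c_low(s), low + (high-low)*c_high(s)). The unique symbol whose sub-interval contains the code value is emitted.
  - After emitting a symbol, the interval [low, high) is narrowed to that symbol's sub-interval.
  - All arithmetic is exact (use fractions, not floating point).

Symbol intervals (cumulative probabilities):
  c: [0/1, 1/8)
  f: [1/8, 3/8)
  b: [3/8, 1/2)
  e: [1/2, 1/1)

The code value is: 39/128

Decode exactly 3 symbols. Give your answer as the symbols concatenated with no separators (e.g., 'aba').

Answer: feb

Derivation:
Step 1: interval [0/1, 1/1), width = 1/1 - 0/1 = 1/1
  'c': [0/1 + 1/1*0/1, 0/1 + 1/1*1/8) = [0/1, 1/8)
  'f': [0/1 + 1/1*1/8, 0/1 + 1/1*3/8) = [1/8, 3/8) <- contains code 39/128
  'b': [0/1 + 1/1*3/8, 0/1 + 1/1*1/2) = [3/8, 1/2)
  'e': [0/1 + 1/1*1/2, 0/1 + 1/1*1/1) = [1/2, 1/1)
  emit 'f', narrow to [1/8, 3/8)
Step 2: interval [1/8, 3/8), width = 3/8 - 1/8 = 1/4
  'c': [1/8 + 1/4*0/1, 1/8 + 1/4*1/8) = [1/8, 5/32)
  'f': [1/8 + 1/4*1/8, 1/8 + 1/4*3/8) = [5/32, 7/32)
  'b': [1/8 + 1/4*3/8, 1/8 + 1/4*1/2) = [7/32, 1/4)
  'e': [1/8 + 1/4*1/2, 1/8 + 1/4*1/1) = [1/4, 3/8) <- contains code 39/128
  emit 'e', narrow to [1/4, 3/8)
Step 3: interval [1/4, 3/8), width = 3/8 - 1/4 = 1/8
  'c': [1/4 + 1/8*0/1, 1/4 + 1/8*1/8) = [1/4, 17/64)
  'f': [1/4 + 1/8*1/8, 1/4 + 1/8*3/8) = [17/64, 19/64)
  'b': [1/4 + 1/8*3/8, 1/4 + 1/8*1/2) = [19/64, 5/16) <- contains code 39/128
  'e': [1/4 + 1/8*1/2, 1/4 + 1/8*1/1) = [5/16, 3/8)
  emit 'b', narrow to [19/64, 5/16)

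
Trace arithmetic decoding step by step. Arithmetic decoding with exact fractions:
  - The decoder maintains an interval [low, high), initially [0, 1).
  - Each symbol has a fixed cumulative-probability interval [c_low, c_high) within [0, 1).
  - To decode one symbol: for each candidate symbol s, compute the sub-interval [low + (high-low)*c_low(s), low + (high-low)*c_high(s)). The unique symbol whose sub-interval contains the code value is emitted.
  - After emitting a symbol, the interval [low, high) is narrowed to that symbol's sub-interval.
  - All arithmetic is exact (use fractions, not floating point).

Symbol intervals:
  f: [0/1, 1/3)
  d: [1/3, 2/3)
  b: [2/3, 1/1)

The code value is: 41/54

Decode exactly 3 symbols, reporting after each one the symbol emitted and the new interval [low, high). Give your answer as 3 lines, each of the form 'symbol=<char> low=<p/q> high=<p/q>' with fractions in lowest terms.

Step 1: interval [0/1, 1/1), width = 1/1 - 0/1 = 1/1
  'f': [0/1 + 1/1*0/1, 0/1 + 1/1*1/3) = [0/1, 1/3)
  'd': [0/1 + 1/1*1/3, 0/1 + 1/1*2/3) = [1/3, 2/3)
  'b': [0/1 + 1/1*2/3, 0/1 + 1/1*1/1) = [2/3, 1/1) <- contains code 41/54
  emit 'b', narrow to [2/3, 1/1)
Step 2: interval [2/3, 1/1), width = 1/1 - 2/3 = 1/3
  'f': [2/3 + 1/3*0/1, 2/3 + 1/3*1/3) = [2/3, 7/9) <- contains code 41/54
  'd': [2/3 + 1/3*1/3, 2/3 + 1/3*2/3) = [7/9, 8/9)
  'b': [2/3 + 1/3*2/3, 2/3 + 1/3*1/1) = [8/9, 1/1)
  emit 'f', narrow to [2/3, 7/9)
Step 3: interval [2/3, 7/9), width = 7/9 - 2/3 = 1/9
  'f': [2/3 + 1/9*0/1, 2/3 + 1/9*1/3) = [2/3, 19/27)
  'd': [2/3 + 1/9*1/3, 2/3 + 1/9*2/3) = [19/27, 20/27)
  'b': [2/3 + 1/9*2/3, 2/3 + 1/9*1/1) = [20/27, 7/9) <- contains code 41/54
  emit 'b', narrow to [20/27, 7/9)

Answer: symbol=b low=2/3 high=1/1
symbol=f low=2/3 high=7/9
symbol=b low=20/27 high=7/9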